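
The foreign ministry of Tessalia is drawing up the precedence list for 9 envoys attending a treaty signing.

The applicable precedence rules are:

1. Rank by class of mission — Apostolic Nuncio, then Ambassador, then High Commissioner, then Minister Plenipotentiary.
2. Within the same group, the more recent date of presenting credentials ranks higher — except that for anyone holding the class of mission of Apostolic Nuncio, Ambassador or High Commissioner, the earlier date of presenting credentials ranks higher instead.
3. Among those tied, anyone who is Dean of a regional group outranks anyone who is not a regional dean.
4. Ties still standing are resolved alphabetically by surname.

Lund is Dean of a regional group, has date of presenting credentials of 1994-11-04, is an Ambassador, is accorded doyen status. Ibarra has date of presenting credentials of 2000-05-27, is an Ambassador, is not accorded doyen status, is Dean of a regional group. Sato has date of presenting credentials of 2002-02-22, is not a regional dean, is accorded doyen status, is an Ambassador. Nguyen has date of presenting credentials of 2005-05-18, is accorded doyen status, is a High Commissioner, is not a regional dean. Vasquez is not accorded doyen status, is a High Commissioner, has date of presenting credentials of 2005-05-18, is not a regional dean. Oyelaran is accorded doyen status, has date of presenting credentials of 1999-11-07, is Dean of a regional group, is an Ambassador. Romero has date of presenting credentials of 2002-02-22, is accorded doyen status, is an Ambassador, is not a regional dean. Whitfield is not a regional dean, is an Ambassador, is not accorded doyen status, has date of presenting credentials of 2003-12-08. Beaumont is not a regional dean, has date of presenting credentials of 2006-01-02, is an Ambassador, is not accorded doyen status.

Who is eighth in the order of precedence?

Nguyen

By class of mission: Lund, Oyelaran, Ibarra, Romero, Sato, Whitfield and Beaumont (Ambassador); then Nguyen and Vasquez (High Commissioner).
Among Lund, Oyelaran, Ibarra, Romero, Sato, Whitfield and Beaumont, by date of presenting credentials (earlier first) (reversed rule for this group): Lund (1994-11-04) before Oyelaran (1999-11-07) before Ibarra (2000-05-27) before Romero and Sato (2002-02-22) before Whitfield (2003-12-08) before Beaumont (2006-01-02).
Romero and Sato are each not a regional dean, so the next rule applies.
Among Romero and Sato, alphabetically by surname: Romero before Sato.
Nguyen and Vasquez both have date of presenting credentials 2005-05-18, so the next rule applies.
Nguyen and Vasquez are each not a regional dean, so the next rule applies.
Among Nguyen and Vasquez, alphabetically by surname: Nguyen before Vasquez.
Order: Lund, Oyelaran, Ibarra, Romero, Sato, Whitfield, Beaumont, Nguyen, Vasquez.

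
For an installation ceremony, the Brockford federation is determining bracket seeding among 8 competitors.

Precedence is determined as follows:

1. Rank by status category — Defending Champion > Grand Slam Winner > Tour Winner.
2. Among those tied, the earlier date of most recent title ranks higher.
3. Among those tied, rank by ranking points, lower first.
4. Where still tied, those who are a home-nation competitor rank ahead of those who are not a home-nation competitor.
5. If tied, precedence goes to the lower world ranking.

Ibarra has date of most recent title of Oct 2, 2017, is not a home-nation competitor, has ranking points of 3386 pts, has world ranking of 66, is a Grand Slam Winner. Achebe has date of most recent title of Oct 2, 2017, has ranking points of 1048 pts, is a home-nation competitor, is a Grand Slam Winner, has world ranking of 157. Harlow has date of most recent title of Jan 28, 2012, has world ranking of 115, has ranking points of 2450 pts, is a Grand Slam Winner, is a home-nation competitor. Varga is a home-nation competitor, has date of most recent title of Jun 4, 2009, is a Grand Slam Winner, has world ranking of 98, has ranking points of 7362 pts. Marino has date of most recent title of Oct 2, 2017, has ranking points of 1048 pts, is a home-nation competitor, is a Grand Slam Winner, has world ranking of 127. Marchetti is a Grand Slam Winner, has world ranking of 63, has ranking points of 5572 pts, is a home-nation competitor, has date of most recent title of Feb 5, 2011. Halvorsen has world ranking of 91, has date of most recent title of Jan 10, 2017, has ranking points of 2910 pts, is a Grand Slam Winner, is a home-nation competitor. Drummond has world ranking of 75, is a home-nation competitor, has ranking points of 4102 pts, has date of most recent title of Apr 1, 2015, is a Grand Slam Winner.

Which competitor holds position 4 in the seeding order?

By status category: Varga, Marchetti, Harlow, Drummond, Halvorsen, Marino, Achebe and Ibarra (Grand Slam Winner).
Among Varga, Marchetti, Harlow, Drummond, Halvorsen, Marino, Achebe and Ibarra, by date of most recent title (earlier first): Varga (Jun 4, 2009) before Marchetti (Feb 5, 2011) before Harlow (Jan 28, 2012) before Drummond (Apr 1, 2015) before Halvorsen (Jan 10, 2017) before Marino, Achebe and Ibarra (Oct 2, 2017).
Among Marino, Achebe and Ibarra, by ranking points (lower first): Marino and Achebe (1048 pts) before Ibarra (3386 pts).
Marino and Achebe are each a home-nation competitor, so the next rule applies.
Among Marino and Achebe, by world ranking (lower first): Marino (127) before Achebe (157).
Order: Varga, Marchetti, Harlow, Drummond, Halvorsen, Marino, Achebe, Ibarra.

Drummond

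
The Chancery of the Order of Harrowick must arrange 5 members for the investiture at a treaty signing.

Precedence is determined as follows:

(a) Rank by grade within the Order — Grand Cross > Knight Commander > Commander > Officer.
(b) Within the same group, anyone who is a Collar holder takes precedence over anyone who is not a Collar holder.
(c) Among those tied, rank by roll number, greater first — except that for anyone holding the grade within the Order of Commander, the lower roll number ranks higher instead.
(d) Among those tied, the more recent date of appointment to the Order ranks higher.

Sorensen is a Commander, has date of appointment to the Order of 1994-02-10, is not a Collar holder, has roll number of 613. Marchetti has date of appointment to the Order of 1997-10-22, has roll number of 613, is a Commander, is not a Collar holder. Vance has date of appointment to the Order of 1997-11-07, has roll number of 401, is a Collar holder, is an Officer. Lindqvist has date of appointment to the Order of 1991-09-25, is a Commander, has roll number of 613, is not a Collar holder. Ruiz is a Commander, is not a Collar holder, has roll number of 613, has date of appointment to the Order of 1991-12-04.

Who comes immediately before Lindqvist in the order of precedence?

Ruiz

By grade within the Order: Marchetti, Sorensen, Ruiz and Lindqvist (Commander); then Vance (Officer).
Marchetti, Sorensen, Ruiz and Lindqvist are each not a Collar holder, so the next rule applies.
Marchetti, Sorensen, Ruiz and Lindqvist all have roll number 613, so the next rule applies.
Among Marchetti, Sorensen, Ruiz and Lindqvist, by date of appointment to the Order (later first): Marchetti (1997-10-22) before Sorensen (1994-02-10) before Ruiz (1991-12-04) before Lindqvist (1991-09-25).
Order: Marchetti, Sorensen, Ruiz, Lindqvist, Vance.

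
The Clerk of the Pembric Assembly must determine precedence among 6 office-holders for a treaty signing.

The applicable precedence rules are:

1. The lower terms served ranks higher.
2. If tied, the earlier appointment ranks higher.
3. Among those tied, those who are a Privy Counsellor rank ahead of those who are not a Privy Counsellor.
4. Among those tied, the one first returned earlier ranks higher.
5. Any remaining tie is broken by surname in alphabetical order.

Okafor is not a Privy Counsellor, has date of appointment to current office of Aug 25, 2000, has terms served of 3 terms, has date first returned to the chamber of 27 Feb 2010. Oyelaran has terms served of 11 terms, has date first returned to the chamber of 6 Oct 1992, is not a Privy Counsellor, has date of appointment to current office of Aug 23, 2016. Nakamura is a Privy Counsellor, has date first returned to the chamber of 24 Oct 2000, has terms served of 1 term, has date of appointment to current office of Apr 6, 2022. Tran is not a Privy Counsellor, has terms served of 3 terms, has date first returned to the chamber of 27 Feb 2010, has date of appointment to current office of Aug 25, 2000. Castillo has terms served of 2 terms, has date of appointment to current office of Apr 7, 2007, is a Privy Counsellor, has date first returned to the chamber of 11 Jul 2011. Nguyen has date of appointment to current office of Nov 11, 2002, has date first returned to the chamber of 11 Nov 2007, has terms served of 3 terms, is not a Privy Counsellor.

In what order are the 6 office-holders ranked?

Nakamura, Castillo, Okafor, Tran, Nguyen, Oyelaran

By terms served (lower first): Nakamura (1 term); then Castillo (2 terms); then Okafor, Tran and Nguyen (each 3 terms); then Oyelaran (11 terms).
Among Okafor, Tran and Nguyen, by date of appointment to current office (earlier first): Okafor and Tran (Aug 25, 2000) before Nguyen (Nov 11, 2002).
Okafor and Tran are each not a Privy Counsellor, so the next rule applies.
Okafor and Tran both have date first returned to the chamber 27 Feb 2010, so the next rule applies.
Among Okafor and Tran, alphabetically by surname: Okafor before Tran.
Full order: Nakamura, Castillo, Okafor, Tran, Nguyen, Oyelaran.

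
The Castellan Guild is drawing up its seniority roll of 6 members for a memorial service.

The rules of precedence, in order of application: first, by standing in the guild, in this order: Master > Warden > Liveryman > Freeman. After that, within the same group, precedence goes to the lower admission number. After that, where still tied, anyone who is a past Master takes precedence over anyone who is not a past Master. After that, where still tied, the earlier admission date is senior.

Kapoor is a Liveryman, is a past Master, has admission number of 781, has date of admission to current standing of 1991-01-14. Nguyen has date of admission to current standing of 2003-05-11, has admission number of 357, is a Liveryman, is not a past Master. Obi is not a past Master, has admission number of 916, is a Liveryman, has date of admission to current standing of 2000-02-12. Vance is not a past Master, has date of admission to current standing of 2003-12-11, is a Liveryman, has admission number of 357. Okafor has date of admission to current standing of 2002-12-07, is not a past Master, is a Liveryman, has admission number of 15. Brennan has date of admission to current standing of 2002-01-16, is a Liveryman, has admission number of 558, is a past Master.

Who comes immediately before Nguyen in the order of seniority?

Okafor

By standing in the guild: Okafor, Nguyen, Vance, Brennan, Kapoor and Obi (Liveryman).
Among Okafor, Nguyen, Vance, Brennan, Kapoor and Obi, by admission number (lower first): Okafor (15) before Nguyen and Vance (357) before Brennan (558) before Kapoor (781) before Obi (916).
Nguyen and Vance are each not a past Master, so the next rule applies.
Among Nguyen and Vance, by date of admission to current standing (earlier first): Nguyen (2003-05-11) before Vance (2003-12-11).
Order: Okafor, Nguyen, Vance, Brennan, Kapoor, Obi.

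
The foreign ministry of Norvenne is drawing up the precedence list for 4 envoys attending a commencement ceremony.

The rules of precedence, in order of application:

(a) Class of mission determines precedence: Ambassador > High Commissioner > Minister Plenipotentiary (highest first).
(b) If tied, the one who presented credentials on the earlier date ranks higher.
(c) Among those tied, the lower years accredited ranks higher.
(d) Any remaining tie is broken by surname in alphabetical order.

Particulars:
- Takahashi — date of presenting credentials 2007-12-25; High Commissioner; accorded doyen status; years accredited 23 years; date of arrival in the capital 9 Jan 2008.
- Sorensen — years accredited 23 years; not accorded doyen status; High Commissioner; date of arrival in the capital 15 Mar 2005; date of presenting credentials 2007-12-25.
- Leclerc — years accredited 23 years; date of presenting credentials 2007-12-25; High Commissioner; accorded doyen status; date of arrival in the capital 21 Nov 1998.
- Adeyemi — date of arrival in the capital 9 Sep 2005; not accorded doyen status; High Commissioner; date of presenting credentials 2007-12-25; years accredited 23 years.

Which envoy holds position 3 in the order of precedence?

By class of mission: Adeyemi, Leclerc, Sorensen and Takahashi (High Commissioner).
Adeyemi, Leclerc, Sorensen and Takahashi all have date of presenting credentials 2007-12-25, so the next rule applies.
Adeyemi, Leclerc, Sorensen and Takahashi all have years accredited 23 years, so the next rule applies.
Among Adeyemi, Leclerc, Sorensen and Takahashi, alphabetically by surname: Adeyemi before Leclerc before Sorensen before Takahashi.
Order: Adeyemi, Leclerc, Sorensen, Takahashi.

Sorensen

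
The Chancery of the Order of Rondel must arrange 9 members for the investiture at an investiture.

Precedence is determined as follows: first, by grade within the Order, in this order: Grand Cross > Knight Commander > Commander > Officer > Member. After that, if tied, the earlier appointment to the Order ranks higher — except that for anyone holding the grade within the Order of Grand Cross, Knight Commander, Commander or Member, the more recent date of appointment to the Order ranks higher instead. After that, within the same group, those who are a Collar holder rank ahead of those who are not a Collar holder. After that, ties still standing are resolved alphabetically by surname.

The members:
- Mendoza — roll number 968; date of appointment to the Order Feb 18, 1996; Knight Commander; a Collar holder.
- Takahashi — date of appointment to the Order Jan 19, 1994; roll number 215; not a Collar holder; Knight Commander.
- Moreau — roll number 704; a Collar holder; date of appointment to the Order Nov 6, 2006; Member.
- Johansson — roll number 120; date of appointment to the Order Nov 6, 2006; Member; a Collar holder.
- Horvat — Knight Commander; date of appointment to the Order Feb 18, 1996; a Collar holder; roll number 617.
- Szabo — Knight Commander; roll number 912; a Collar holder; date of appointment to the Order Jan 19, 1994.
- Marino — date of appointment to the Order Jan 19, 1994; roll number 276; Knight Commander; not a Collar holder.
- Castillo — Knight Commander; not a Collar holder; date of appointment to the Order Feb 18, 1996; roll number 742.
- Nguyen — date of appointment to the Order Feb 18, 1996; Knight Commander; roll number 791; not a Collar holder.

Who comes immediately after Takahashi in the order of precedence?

Johansson

By grade within the Order: Horvat, Mendoza, Castillo, Nguyen, Szabo, Marino and Takahashi (Knight Commander); then Johansson and Moreau (Member).
Among Horvat, Mendoza, Castillo, Nguyen, Szabo, Marino and Takahashi, by date of appointment to the Order (later first) (reversed rule for this group): Horvat, Mendoza, Castillo and Nguyen (Feb 18, 1996) before Szabo, Marino and Takahashi (Jan 19, 1994).
Among Horvat, Mendoza, Castillo and Nguyen, a Collar holder before not a Collar holder: Horvat and Mendoza (a Collar holder) before Castillo and Nguyen (not a Collar holder).
Among Horvat and Mendoza, alphabetically by surname: Horvat before Mendoza.
Among Castillo and Nguyen, alphabetically by surname: Castillo before Nguyen.
Among Szabo, Marino and Takahashi, a Collar holder before not a Collar holder: Szabo (a Collar holder) before Marino and Takahashi (not a Collar holder).
Among Marino and Takahashi, alphabetically by surname: Marino before Takahashi.
Johansson and Moreau both have date of appointment to the Order Nov 6, 2006, so the next rule applies.
Johansson and Moreau are each a Collar holder, so the next rule applies.
Among Johansson and Moreau, alphabetically by surname: Johansson before Moreau.
Order: Horvat, Mendoza, Castillo, Nguyen, Szabo, Marino, Takahashi, Johansson, Moreau.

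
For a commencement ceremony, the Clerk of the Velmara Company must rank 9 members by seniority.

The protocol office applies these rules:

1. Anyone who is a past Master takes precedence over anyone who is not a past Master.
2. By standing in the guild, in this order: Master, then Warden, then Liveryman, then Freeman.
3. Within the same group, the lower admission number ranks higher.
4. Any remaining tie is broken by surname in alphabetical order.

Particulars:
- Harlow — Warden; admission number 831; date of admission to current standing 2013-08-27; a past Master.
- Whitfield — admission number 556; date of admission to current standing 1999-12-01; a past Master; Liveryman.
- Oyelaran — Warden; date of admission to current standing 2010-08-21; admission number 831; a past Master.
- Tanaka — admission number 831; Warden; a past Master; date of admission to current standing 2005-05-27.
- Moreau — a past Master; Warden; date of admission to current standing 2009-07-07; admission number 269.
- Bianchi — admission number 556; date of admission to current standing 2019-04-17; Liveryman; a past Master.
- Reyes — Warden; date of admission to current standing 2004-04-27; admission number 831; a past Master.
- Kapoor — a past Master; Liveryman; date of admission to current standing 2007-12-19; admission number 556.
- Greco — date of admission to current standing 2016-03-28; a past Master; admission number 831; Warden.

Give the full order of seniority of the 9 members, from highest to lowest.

Moreau, Greco, Harlow, Oyelaran, Reyes, Tanaka, Bianchi, Kapoor, Whitfield

By the first rule: Moreau, Greco, Harlow, Oyelaran, Reyes, Tanaka, Bianchi, Kapoor and Whitfield (each a past Master).
Among Moreau, Greco, Harlow, Oyelaran, Reyes, Tanaka, Bianchi, Kapoor and Whitfield, by standing in the guild: Moreau, Greco, Harlow, Oyelaran, Reyes and Tanaka (Warden) before Bianchi, Kapoor and Whitfield (Liveryman).
Among Moreau, Greco, Harlow, Oyelaran, Reyes and Tanaka, by admission number (lower first): Moreau (269) before Greco, Harlow, Oyelaran, Reyes and Tanaka (831).
Among Greco, Harlow, Oyelaran, Reyes and Tanaka, alphabetically by surname: Greco before Harlow before Oyelaran before Reyes before Tanaka.
Bianchi, Kapoor and Whitfield all have admission number 556, so the next rule applies.
Among Bianchi, Kapoor and Whitfield, alphabetically by surname: Bianchi before Kapoor before Whitfield.
Full order: Moreau, Greco, Harlow, Oyelaran, Reyes, Tanaka, Bianchi, Kapoor, Whitfield.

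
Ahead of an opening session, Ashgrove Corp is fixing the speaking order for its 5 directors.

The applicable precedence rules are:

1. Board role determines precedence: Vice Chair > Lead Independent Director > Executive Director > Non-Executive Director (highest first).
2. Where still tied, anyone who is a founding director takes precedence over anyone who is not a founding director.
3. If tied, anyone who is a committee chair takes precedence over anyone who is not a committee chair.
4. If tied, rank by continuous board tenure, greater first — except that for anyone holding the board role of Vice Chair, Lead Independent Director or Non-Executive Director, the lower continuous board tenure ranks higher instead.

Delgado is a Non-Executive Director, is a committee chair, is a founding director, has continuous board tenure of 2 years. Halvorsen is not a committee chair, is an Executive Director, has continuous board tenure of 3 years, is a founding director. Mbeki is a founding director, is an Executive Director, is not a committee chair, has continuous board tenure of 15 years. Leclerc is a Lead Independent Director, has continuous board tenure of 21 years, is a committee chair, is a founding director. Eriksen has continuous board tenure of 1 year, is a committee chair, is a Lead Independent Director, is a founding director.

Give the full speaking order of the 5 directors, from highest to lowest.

By board role: Eriksen and Leclerc (Lead Independent Director); then Mbeki and Halvorsen (Executive Director); then Delgado (Non-Executive Director).
Eriksen and Leclerc are each a founding director, so the next rule applies.
Eriksen and Leclerc are each a committee chair, so the next rule applies.
Among Eriksen and Leclerc, by continuous board tenure (lower first) (reversed rule for this group): Eriksen (1 year) before Leclerc (21 years).
Mbeki and Halvorsen are each a founding director, so the next rule applies.
Mbeki and Halvorsen are each not a committee chair, so the next rule applies.
Among Mbeki and Halvorsen, by continuous board tenure (higher first): Mbeki (15 years) before Halvorsen (3 years).
Full order: Eriksen, Leclerc, Mbeki, Halvorsen, Delgado.

Eriksen, Leclerc, Mbeki, Halvorsen, Delgado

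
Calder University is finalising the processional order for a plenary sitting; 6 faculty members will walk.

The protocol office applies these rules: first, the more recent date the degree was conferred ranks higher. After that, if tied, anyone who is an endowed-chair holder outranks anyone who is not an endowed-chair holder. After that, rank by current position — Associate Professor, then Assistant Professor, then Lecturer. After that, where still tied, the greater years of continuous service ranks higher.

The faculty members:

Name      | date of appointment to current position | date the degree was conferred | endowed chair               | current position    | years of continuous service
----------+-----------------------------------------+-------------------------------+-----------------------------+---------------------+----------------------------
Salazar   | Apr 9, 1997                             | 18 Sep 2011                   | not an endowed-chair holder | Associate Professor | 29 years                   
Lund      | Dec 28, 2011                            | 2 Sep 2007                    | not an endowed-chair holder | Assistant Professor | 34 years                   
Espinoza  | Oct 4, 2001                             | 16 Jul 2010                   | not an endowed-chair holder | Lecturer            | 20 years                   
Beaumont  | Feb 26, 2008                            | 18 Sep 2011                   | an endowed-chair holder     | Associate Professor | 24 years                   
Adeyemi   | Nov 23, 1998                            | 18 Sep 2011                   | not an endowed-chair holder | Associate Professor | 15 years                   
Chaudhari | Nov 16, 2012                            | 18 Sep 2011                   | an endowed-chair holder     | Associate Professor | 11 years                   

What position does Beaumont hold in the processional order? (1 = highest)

By date the degree was conferred (later first): Beaumont, Chaudhari, Salazar and Adeyemi (each 18 Sep 2011); then Espinoza (16 Jul 2010); then Lund (2 Sep 2007).
Among Beaumont, Chaudhari, Salazar and Adeyemi, an endowed-chair holder before not an endowed-chair holder: Beaumont and Chaudhari (an endowed-chair holder) before Salazar and Adeyemi (not an endowed-chair holder).
Beaumont and Chaudhari are each Associate Professor, so the next rule applies.
Among Beaumont and Chaudhari, by years of continuous service (higher first): Beaumont (24 years) before Chaudhari (11 years).
Salazar and Adeyemi are each Associate Professor, so the next rule applies.
Among Salazar and Adeyemi, by years of continuous service (higher first): Salazar (29 years) before Adeyemi (15 years).
Order: Beaumont, Chaudhari, Salazar, Adeyemi, Espinoza, Lund. So position 1.

1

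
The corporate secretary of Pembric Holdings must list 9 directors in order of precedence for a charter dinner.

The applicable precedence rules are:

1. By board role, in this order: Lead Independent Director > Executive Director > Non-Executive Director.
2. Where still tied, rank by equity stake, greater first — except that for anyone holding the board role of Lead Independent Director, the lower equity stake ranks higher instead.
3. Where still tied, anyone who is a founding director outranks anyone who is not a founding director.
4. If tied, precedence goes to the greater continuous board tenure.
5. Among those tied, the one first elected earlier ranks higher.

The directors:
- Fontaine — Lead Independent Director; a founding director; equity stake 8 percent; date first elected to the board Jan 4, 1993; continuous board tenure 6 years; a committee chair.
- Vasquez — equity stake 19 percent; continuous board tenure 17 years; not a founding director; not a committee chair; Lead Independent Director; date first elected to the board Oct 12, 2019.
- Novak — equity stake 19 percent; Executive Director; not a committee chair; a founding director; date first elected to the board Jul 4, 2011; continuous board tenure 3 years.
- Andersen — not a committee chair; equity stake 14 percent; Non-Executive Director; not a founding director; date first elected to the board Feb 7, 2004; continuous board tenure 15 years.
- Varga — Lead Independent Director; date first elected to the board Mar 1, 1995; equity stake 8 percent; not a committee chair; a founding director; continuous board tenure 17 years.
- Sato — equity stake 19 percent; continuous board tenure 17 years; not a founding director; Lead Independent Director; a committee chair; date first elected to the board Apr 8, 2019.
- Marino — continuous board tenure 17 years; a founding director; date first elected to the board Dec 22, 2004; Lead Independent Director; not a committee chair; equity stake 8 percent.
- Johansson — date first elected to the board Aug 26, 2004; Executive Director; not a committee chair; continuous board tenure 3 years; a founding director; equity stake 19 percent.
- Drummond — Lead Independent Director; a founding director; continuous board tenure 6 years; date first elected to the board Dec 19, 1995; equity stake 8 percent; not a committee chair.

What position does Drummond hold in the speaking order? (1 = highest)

By board role: Varga, Marino, Fontaine, Drummond, Sato and Vasquez (Lead Independent Director); then Johansson and Novak (Executive Director); then Andersen (Non-Executive Director).
Among Varga, Marino, Fontaine, Drummond, Sato and Vasquez, by equity stake (lower first) (reversed rule for this group): Varga, Marino, Fontaine and Drummond (8 percent) before Sato and Vasquez (19 percent).
Varga, Marino, Fontaine and Drummond are each a founding director, so the next rule applies.
Among Varga, Marino, Fontaine and Drummond, by continuous board tenure (higher first): Varga and Marino (17 years) before Fontaine and Drummond (6 years).
Among Varga and Marino, by date first elected to the board (earlier first): Varga (Mar 1, 1995) before Marino (Dec 22, 2004).
Among Fontaine and Drummond, by date first elected to the board (earlier first): Fontaine (Jan 4, 1993) before Drummond (Dec 19, 1995).
Sato and Vasquez are each not a founding director, so the next rule applies.
Sato and Vasquez both have continuous board tenure 17 years, so the next rule applies.
Among Sato and Vasquez, by date first elected to the board (earlier first): Sato (Apr 8, 2019) before Vasquez (Oct 12, 2019).
Johansson and Novak both have equity stake 19 percent, so the next rule applies.
Johansson and Novak are each a founding director, so the next rule applies.
Johansson and Novak both have continuous board tenure 3 years, so the next rule applies.
Among Johansson and Novak, by date first elected to the board (earlier first): Johansson (Aug 26, 2004) before Novak (Jul 4, 2011).
Order: Varga, Marino, Fontaine, Drummond, Sato, Vasquez, Johansson, Novak, Andersen. So position 4.

4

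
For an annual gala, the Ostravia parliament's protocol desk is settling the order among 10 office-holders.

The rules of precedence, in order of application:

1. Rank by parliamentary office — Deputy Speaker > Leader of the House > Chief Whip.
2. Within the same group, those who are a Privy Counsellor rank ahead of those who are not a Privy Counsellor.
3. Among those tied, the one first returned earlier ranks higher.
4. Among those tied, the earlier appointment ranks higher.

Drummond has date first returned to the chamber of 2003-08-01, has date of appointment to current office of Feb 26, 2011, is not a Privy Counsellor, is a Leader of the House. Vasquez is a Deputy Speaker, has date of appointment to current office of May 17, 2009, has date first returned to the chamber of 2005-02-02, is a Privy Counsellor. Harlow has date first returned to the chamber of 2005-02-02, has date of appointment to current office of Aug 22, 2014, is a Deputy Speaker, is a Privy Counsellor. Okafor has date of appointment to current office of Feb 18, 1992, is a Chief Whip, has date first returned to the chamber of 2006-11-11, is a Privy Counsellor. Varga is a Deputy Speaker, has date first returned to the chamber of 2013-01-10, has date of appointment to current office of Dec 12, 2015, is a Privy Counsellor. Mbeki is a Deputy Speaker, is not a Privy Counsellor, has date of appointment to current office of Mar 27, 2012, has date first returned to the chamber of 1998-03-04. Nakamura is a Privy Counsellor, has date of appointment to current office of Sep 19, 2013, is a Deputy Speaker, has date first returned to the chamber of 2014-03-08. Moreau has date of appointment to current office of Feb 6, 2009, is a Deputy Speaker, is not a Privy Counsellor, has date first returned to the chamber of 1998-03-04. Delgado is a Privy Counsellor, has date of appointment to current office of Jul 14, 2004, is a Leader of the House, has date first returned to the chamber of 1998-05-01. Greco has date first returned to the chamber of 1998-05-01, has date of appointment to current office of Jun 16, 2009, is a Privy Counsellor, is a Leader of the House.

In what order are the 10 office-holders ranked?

By parliamentary office: Vasquez, Harlow, Varga, Nakamura, Moreau and Mbeki (Deputy Speaker); then Delgado, Greco and Drummond (Leader of the House); then Okafor (Chief Whip).
Among Vasquez, Harlow, Varga, Nakamura, Moreau and Mbeki, a Privy Counsellor before not a Privy Counsellor: Vasquez, Harlow, Varga and Nakamura (a Privy Counsellor) before Moreau and Mbeki (not a Privy Counsellor).
Among Vasquez, Harlow, Varga and Nakamura, by date first returned to the chamber (earlier first): Vasquez and Harlow (2005-02-02) before Varga (2013-01-10) before Nakamura (2014-03-08).
Among Vasquez and Harlow, by date of appointment to current office (earlier first): Vasquez (May 17, 2009) before Harlow (Aug 22, 2014).
Moreau and Mbeki both have date first returned to the chamber 1998-03-04, so the next rule applies.
Among Moreau and Mbeki, by date of appointment to current office (earlier first): Moreau (Feb 6, 2009) before Mbeki (Mar 27, 2012).
Among Delgado, Greco and Drummond, a Privy Counsellor before not a Privy Counsellor: Delgado and Greco (a Privy Counsellor) before Drummond (not a Privy Counsellor).
Delgado and Greco both have date first returned to the chamber 1998-05-01, so the next rule applies.
Among Delgado and Greco, by date of appointment to current office (earlier first): Delgado (Jul 14, 2004) before Greco (Jun 16, 2009).
Full order: Vasquez, Harlow, Varga, Nakamura, Moreau, Mbeki, Delgado, Greco, Drummond, Okafor.

Vasquez, Harlow, Varga, Nakamura, Moreau, Mbeki, Delgado, Greco, Drummond, Okafor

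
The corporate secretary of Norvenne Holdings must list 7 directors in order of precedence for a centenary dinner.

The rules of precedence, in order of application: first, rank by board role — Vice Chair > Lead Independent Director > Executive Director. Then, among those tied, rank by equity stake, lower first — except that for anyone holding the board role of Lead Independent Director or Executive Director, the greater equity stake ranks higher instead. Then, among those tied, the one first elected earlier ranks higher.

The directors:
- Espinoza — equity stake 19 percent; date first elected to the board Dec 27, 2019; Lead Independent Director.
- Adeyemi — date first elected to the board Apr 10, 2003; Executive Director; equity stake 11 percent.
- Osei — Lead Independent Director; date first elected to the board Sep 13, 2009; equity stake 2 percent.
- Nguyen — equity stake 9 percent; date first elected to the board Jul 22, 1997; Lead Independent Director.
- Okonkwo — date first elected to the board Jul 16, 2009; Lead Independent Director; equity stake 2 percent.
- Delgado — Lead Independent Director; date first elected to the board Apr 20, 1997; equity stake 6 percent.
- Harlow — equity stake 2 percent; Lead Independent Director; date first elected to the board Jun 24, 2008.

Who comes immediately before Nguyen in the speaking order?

By board role: Espinoza, Nguyen, Delgado, Harlow, Okonkwo and Osei (Lead Independent Director); then Adeyemi (Executive Director).
Among Espinoza, Nguyen, Delgado, Harlow, Okonkwo and Osei, by equity stake (higher first) (reversed rule for this group): Espinoza (19 percent) before Nguyen (9 percent) before Delgado (6 percent) before Harlow, Okonkwo and Osei (2 percent).
Among Harlow, Okonkwo and Osei, by date first elected to the board (earlier first): Harlow (Jun 24, 2008) before Okonkwo (Jul 16, 2009) before Osei (Sep 13, 2009).
Order: Espinoza, Nguyen, Delgado, Harlow, Okonkwo, Osei, Adeyemi.

Espinoza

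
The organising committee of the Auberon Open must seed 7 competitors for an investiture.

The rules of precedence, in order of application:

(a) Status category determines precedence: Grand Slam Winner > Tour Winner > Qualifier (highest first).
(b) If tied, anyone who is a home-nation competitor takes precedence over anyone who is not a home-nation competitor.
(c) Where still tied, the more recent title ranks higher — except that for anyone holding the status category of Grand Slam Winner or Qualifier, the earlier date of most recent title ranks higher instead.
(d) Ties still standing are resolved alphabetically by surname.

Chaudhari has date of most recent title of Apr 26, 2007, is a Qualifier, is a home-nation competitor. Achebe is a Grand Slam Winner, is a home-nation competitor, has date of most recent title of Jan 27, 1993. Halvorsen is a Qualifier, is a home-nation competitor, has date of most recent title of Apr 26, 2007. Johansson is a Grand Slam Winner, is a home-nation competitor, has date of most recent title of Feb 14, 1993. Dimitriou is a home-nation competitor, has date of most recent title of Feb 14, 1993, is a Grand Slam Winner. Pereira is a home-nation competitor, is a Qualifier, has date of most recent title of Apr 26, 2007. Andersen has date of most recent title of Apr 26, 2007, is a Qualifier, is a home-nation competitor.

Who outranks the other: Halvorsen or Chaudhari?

Chaudhari

By status category: Achebe, Dimitriou and Johansson (Grand Slam Winner); then Andersen, Chaudhari, Halvorsen and Pereira (Qualifier).
Achebe, Dimitriou and Johansson are each a home-nation competitor, so the next rule applies.
Among Achebe, Dimitriou and Johansson, by date of most recent title (earlier first) (reversed rule for this group): Achebe (Jan 27, 1993) before Dimitriou and Johansson (Feb 14, 1993).
Among Dimitriou and Johansson, alphabetically by surname: Dimitriou before Johansson.
Andersen, Chaudhari, Halvorsen and Pereira are each a home-nation competitor, so the next rule applies.
Andersen, Chaudhari, Halvorsen and Pereira all have date of most recent title Apr 26, 2007, so the next rule applies.
Among Andersen, Chaudhari, Halvorsen and Pereira, alphabetically by surname: Andersen before Chaudhari before Halvorsen before Pereira.
So Chaudhari takes precedence.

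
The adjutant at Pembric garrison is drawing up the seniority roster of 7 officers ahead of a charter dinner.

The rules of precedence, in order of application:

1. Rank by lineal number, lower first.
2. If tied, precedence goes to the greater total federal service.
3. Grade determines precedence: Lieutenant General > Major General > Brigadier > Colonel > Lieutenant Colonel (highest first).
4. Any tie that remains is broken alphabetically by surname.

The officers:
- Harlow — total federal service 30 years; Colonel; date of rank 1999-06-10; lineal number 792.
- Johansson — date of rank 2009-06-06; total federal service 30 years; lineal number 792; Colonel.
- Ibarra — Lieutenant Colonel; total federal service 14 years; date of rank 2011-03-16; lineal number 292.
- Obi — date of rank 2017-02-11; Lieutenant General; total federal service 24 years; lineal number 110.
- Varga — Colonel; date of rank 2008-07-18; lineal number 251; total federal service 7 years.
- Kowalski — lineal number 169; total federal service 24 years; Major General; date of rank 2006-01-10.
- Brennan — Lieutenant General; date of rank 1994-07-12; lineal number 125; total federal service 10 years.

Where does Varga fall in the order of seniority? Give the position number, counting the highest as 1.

By lineal number (lower first): Obi (110); then Brennan (125); then Kowalski (169); then Varga (251); then Ibarra (292); then Harlow and Johansson (both 792).
Harlow and Johansson both have total federal service 30 years, so the next rule applies.
Harlow and Johansson are each Colonel, so the next rule applies.
Among Harlow and Johansson, alphabetically by surname: Harlow before Johansson.
Order: Obi, Brennan, Kowalski, Varga, Ibarra, Harlow, Johansson. So position 4.

4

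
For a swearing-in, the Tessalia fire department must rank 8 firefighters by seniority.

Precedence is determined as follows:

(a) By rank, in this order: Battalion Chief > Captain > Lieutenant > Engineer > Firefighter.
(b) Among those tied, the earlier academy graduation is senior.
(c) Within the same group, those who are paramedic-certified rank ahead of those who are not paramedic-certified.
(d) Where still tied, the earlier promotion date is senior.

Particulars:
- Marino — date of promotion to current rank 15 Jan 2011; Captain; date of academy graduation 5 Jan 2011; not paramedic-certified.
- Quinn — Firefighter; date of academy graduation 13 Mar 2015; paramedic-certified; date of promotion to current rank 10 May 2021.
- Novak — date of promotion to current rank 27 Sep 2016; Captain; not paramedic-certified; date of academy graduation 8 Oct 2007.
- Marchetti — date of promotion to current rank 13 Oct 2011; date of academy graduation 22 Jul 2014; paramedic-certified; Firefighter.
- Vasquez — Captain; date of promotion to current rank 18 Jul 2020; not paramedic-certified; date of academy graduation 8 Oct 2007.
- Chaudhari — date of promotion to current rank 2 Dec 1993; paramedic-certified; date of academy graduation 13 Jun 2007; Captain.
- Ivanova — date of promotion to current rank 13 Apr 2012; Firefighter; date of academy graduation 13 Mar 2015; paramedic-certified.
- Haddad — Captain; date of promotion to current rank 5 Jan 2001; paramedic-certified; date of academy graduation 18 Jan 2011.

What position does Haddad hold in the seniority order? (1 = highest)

5

By rank: Chaudhari, Novak, Vasquez, Marino and Haddad (Captain); then Marchetti, Ivanova and Quinn (Firefighter).
Among Chaudhari, Novak, Vasquez, Marino and Haddad, by date of academy graduation (earlier first): Chaudhari (13 Jun 2007) before Novak and Vasquez (8 Oct 2007) before Marino (5 Jan 2011) before Haddad (18 Jan 2011).
Novak and Vasquez are each not paramedic-certified, so the next rule applies.
Among Novak and Vasquez, by date of promotion to current rank (earlier first): Novak (27 Sep 2016) before Vasquez (18 Jul 2020).
Among Marchetti, Ivanova and Quinn, by date of academy graduation (earlier first): Marchetti (22 Jul 2014) before Ivanova and Quinn (13 Mar 2015).
Ivanova and Quinn are each paramedic-certified, so the next rule applies.
Among Ivanova and Quinn, by date of promotion to current rank (earlier first): Ivanova (13 Apr 2012) before Quinn (10 May 2021).
Order: Chaudhari, Novak, Vasquez, Marino, Haddad, Marchetti, Ivanova, Quinn. So position 5.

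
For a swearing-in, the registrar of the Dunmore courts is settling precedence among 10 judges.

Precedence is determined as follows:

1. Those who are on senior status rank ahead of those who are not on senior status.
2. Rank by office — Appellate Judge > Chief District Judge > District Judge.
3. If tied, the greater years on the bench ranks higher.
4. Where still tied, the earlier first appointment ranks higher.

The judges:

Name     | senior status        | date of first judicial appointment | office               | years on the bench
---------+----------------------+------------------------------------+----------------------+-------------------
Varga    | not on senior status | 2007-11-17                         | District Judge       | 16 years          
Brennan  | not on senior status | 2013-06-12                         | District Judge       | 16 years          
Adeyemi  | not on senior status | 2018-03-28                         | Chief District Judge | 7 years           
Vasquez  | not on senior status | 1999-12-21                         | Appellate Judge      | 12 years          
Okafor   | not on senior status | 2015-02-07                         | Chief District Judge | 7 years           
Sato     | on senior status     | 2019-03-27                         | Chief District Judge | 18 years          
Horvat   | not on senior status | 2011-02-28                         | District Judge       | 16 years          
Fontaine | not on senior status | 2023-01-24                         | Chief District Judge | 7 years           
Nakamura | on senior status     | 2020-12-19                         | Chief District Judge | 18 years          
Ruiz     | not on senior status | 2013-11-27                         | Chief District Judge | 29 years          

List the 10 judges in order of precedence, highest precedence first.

By the first rule: Sato and Nakamura (both on senior status); then Vasquez, Ruiz, Okafor, Adeyemi, Fontaine, Varga, Horvat and Brennan (each not on senior status).
Sato and Nakamura are each Chief District Judge, so the next rule applies.
Sato and Nakamura both have years on the bench 18 years, so the next rule applies.
Among Sato and Nakamura, by date of first judicial appointment (earlier first): Sato (2019-03-27) before Nakamura (2020-12-19).
Among Vasquez, Ruiz, Okafor, Adeyemi, Fontaine, Varga, Horvat and Brennan, by office: Vasquez (Appellate Judge) before Ruiz, Okafor, Adeyemi and Fontaine (Chief District Judge) before Varga, Horvat and Brennan (District Judge).
Among Ruiz, Okafor, Adeyemi and Fontaine, by years on the bench (higher first): Ruiz (29 years) before Okafor, Adeyemi and Fontaine (7 years).
Among Okafor, Adeyemi and Fontaine, by date of first judicial appointment (earlier first): Okafor (2015-02-07) before Adeyemi (2018-03-28) before Fontaine (2023-01-24).
Varga, Horvat and Brennan all have years on the bench 16 years, so the next rule applies.
Among Varga, Horvat and Brennan, by date of first judicial appointment (earlier first): Varga (2007-11-17) before Horvat (2011-02-28) before Brennan (2013-06-12).
Full order: Sato, Nakamura, Vasquez, Ruiz, Okafor, Adeyemi, Fontaine, Varga, Horvat, Brennan.

Sato, Nakamura, Vasquez, Ruiz, Okafor, Adeyemi, Fontaine, Varga, Horvat, Brennan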